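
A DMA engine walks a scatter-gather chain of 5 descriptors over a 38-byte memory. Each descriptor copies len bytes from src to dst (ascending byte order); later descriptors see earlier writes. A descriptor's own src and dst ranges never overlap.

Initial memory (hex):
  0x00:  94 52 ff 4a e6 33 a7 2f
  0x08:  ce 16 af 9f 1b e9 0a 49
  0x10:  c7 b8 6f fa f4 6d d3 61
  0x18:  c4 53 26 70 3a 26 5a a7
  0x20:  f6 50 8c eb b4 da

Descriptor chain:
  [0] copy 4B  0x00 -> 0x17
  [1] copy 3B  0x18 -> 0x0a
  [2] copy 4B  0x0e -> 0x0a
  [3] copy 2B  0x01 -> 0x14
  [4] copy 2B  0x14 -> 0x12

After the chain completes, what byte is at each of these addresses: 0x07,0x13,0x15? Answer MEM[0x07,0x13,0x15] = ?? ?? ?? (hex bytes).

MEM[0x07,0x13,0x15] = 2f ff ff

D0: mem[0x17..0x1a] <- [94 52 ff 4a]
D1: mem[0x0a..0x0c] <- [52 ff 4a]
D2: mem[0x0a..0x0d] <- [0a 49 c7 b8]
D3: mem[0x14..0x15] <- [52 ff]
D4: mem[0x12..0x13] <- [52 ff]
query mem[0x07]=0x2f, mem[0x13]=0xff, mem[0x15]=0xff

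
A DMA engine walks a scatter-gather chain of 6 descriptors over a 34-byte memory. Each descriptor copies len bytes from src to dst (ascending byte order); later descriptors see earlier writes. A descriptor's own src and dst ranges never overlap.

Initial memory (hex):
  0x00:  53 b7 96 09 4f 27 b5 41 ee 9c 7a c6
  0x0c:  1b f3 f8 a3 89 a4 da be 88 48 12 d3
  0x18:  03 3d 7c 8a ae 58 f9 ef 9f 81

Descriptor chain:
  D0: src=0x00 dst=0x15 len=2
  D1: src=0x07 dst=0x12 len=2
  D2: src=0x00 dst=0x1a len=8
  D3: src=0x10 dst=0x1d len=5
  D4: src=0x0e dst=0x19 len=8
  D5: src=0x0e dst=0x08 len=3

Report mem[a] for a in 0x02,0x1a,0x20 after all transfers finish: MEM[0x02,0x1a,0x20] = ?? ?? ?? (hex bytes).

MEM[0x02,0x1a,0x20] = 96 a3 53

#0 dst[0x15+2] := {0x53,0xb7}
#1 dst[0x12+2] := {0x41,0xee}
#2 dst[0x1a+8] := {0x53,0xb7,0x96,0x09,0x4f,0x27,0xb5,0x41}
#3 dst[0x1d+5] := {0x89,0xa4,0x41,0xee,0x88}
#4 dst[0x19+8] := {0xf8,0xa3,0x89,0xa4,0x41,0xee,0x88,0x53}
#5 dst[0x08+3] := {0xf8,0xa3,0x89}
query mem[0x02]=0x96, mem[0x1a]=0xa3, mem[0x20]=0x53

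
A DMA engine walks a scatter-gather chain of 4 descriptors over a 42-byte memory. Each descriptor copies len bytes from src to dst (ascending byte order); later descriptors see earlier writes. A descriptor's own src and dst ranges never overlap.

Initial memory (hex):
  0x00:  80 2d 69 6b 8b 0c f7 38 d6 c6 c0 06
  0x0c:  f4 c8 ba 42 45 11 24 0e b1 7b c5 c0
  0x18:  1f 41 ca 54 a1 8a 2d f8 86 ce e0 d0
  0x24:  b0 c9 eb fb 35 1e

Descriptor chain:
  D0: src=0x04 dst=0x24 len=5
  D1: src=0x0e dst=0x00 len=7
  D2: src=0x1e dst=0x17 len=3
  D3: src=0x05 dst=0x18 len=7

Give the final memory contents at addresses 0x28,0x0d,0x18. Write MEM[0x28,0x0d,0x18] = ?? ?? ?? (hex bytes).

#0 dst[0x24+5] := {0x8b,0x0c,0xf7,0x38,0xd6}
#1 dst[0x00+7] := {0xba,0x42,0x45,0x11,0x24,0x0e,0xb1}
#2 dst[0x17+3] := {0x2d,0xf8,0x86}
#3 dst[0x18+7] := {0x0e,0xb1,0x38,0xd6,0xc6,0xc0,0x06}
query mem[0x28]=0xd6, mem[0x0d]=0xc8, mem[0x18]=0x0e

MEM[0x28,0x0d,0x18] = d6 c8 0e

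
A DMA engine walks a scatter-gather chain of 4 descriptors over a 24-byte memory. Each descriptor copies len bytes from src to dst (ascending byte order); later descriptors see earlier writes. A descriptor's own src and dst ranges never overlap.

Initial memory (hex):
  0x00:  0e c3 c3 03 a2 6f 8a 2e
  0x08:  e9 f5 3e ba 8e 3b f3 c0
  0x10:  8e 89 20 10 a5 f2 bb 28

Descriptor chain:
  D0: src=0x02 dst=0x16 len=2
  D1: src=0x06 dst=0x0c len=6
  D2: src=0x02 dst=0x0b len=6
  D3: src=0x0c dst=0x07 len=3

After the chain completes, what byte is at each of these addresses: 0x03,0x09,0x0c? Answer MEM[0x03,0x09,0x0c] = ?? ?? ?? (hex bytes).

D0: mem[0x16..0x17] <- [c3 03]
D1: mem[0x0c..0x11] <- [8a 2e e9 f5 3e ba]
D2: mem[0x0b..0x10] <- [c3 03 a2 6f 8a 2e]
D3: mem[0x07..0x09] <- [03 a2 6f]
query mem[0x03]=0x03, mem[0x09]=0x6f, mem[0x0c]=0x03

MEM[0x03,0x09,0x0c] = 03 6f 03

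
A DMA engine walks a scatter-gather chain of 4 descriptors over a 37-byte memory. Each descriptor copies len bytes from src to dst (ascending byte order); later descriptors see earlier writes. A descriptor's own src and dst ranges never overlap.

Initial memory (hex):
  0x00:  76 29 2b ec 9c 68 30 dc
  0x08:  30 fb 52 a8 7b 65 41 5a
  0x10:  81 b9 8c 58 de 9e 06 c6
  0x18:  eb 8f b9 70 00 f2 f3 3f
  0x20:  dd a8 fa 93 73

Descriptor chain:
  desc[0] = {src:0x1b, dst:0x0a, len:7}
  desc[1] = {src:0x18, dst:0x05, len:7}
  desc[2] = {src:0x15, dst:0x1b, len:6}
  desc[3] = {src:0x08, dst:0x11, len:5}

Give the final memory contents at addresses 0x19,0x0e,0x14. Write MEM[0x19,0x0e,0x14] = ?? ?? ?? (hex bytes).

MEM[0x19,0x0e,0x14] = 8f 3f f3

#0 dst[0x0a+7] := {0x70,0x00,0xf2,0xf3,0x3f,0xdd,0xa8}
#1 dst[0x05+7] := {0xeb,0x8f,0xb9,0x70,0x00,0xf2,0xf3}
#2 dst[0x1b+6] := {0x9e,0x06,0xc6,0xeb,0x8f,0xb9}
#3 dst[0x11+5] := {0x70,0x00,0xf2,0xf3,0xf2}
query mem[0x19]=0x8f, mem[0x0e]=0x3f, mem[0x14]=0xf3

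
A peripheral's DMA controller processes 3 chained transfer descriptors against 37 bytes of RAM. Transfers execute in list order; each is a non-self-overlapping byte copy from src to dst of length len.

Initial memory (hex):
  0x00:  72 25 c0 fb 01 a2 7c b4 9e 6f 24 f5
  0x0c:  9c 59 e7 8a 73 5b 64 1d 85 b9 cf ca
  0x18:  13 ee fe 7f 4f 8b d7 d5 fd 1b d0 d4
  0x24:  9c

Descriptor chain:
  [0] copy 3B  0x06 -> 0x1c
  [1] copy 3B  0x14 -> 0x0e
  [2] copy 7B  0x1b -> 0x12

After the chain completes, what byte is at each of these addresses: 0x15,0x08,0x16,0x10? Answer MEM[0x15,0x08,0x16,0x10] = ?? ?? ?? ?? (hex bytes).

D0: mem[0x1c..0x1e] <- [7c b4 9e]
D1: mem[0x0e..0x10] <- [85 b9 cf]
D2: mem[0x12..0x18] <- [7f 7c b4 9e d5 fd 1b]
query mem[0x15]=0x9e, mem[0x08]=0x9e, mem[0x16]=0xd5, mem[0x10]=0xcf

MEM[0x15,0x08,0x16,0x10] = 9e 9e d5 cf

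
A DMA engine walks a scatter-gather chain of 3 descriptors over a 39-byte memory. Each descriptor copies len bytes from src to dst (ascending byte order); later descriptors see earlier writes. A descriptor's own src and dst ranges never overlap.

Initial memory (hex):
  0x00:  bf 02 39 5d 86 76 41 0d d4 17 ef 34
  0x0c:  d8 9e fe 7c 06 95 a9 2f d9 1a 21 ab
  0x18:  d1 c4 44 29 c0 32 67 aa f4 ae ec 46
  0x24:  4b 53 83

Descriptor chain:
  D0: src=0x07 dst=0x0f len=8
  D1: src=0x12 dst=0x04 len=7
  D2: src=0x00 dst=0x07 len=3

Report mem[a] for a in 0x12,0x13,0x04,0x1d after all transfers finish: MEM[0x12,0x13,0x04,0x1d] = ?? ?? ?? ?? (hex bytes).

MEM[0x12,0x13,0x04,0x1d] = ef 34 ef 32

[0] 0x07->0x0f len=8 : 0d d4 17 ef 34 d8 9e fe
[1] 0x12->0x04 len=7 : ef 34 d8 9e fe ab d1
[2] 0x00->0x07 len=3 : bf 02 39
query mem[0x12]=0xef, mem[0x13]=0x34, mem[0x04]=0xef, mem[0x1d]=0x32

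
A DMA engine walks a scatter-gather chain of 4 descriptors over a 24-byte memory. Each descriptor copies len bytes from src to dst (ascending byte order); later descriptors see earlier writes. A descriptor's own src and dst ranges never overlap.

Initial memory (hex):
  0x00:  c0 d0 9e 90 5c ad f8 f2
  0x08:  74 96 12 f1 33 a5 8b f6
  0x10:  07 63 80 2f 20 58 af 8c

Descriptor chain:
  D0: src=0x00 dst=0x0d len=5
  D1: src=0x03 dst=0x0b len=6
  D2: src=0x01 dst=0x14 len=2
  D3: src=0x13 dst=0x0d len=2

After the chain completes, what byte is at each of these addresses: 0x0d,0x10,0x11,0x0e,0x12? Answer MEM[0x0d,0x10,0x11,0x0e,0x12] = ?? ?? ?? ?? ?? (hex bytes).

MEM[0x0d,0x10,0x11,0x0e,0x12] = 2f 74 5c d0 80

D0: mem[0x0d..0x11] <- [c0 d0 9e 90 5c]
D1: mem[0x0b..0x10] <- [90 5c ad f8 f2 74]
D2: mem[0x14..0x15] <- [d0 9e]
D3: mem[0x0d..0x0e] <- [2f d0]
query mem[0x0d]=0x2f, mem[0x10]=0x74, mem[0x11]=0x5c, mem[0x0e]=0xd0, mem[0x12]=0x80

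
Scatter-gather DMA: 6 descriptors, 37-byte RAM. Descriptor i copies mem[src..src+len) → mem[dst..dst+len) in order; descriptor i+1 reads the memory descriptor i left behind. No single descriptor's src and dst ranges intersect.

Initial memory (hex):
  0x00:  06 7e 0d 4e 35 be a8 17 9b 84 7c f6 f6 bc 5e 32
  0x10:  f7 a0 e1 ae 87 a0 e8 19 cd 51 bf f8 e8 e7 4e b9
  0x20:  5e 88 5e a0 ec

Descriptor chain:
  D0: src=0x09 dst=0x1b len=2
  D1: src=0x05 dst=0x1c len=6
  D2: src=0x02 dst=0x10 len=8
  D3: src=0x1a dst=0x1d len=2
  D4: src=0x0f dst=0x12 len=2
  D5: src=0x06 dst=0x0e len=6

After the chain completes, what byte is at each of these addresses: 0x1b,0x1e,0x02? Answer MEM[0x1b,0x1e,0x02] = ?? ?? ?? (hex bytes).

[0] 0x09->0x1b len=2 : 84 7c
[1] 0x05->0x1c len=6 : be a8 17 9b 84 7c
[2] 0x02->0x10 len=8 : 0d 4e 35 be a8 17 9b 84
[3] 0x1a->0x1d len=2 : bf 84
[4] 0x0f->0x12 len=2 : 32 0d
[5] 0x06->0x0e len=6 : a8 17 9b 84 7c f6
query mem[0x1b]=0x84, mem[0x1e]=0x84, mem[0x02]=0x0d

MEM[0x1b,0x1e,0x02] = 84 84 0d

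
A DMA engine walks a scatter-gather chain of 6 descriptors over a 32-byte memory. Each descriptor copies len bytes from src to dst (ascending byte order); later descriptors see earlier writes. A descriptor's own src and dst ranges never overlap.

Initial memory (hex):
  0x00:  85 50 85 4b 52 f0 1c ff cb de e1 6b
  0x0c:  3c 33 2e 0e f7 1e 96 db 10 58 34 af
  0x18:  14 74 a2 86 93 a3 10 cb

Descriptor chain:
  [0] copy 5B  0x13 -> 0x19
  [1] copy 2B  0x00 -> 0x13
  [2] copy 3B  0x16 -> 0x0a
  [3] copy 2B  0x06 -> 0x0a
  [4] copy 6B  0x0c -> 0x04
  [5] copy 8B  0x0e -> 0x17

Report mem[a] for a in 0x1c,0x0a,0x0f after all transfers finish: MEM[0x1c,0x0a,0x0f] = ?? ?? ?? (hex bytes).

  after D0: wrote 5B at 0x19 = db105834af
  after D1: wrote 2B at 0x13 = 8550
  after D2: wrote 3B at 0x0a = 34af14
  after D3: wrote 2B at 0x0a = 1cff
  after D4: wrote 6B at 0x04 = 14332e0ef71e
  after D5: wrote 8B at 0x17 = 2e0ef71e96855058
query mem[0x1c]=0x85, mem[0x0a]=0x1c, mem[0x0f]=0x0e

MEM[0x1c,0x0a,0x0f] = 85 1c 0e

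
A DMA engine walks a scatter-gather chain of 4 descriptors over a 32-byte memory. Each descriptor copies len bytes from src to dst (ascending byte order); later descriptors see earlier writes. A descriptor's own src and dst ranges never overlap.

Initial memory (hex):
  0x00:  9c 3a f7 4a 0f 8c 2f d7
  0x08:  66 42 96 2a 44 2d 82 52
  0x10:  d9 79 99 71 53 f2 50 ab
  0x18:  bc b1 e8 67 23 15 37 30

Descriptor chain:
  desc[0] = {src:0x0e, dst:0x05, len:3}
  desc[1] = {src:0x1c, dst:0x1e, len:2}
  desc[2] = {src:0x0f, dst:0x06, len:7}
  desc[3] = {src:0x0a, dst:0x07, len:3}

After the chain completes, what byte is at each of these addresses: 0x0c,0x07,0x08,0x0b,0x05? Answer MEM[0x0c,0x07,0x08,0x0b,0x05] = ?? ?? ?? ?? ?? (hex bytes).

D0: mem[0x05..0x07] <- [82 52 d9]
D1: mem[0x1e..0x1f] <- [23 15]
D2: mem[0x06..0x0c] <- [52 d9 79 99 71 53 f2]
D3: mem[0x07..0x09] <- [71 53 f2]
query mem[0x0c]=0xf2, mem[0x07]=0x71, mem[0x08]=0x53, mem[0x0b]=0x53, mem[0x05]=0x82

MEM[0x0c,0x07,0x08,0x0b,0x05] = f2 71 53 53 82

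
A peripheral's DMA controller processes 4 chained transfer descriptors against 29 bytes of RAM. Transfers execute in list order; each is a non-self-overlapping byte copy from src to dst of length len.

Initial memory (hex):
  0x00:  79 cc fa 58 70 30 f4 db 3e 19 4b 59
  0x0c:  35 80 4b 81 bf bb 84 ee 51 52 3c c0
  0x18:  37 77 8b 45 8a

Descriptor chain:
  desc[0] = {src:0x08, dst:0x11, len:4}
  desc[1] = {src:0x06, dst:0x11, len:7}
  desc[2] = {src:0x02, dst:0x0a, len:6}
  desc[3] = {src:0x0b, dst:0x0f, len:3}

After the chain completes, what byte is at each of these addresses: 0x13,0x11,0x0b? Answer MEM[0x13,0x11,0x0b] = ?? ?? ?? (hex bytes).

D0: mem[0x11..0x14] <- [3e 19 4b 59]
D1: mem[0x11..0x17] <- [f4 db 3e 19 4b 59 35]
D2: mem[0x0a..0x0f] <- [fa 58 70 30 f4 db]
D3: mem[0x0f..0x11] <- [58 70 30]
query mem[0x13]=0x3e, mem[0x11]=0x30, mem[0x0b]=0x58

MEM[0x13,0x11,0x0b] = 3e 30 58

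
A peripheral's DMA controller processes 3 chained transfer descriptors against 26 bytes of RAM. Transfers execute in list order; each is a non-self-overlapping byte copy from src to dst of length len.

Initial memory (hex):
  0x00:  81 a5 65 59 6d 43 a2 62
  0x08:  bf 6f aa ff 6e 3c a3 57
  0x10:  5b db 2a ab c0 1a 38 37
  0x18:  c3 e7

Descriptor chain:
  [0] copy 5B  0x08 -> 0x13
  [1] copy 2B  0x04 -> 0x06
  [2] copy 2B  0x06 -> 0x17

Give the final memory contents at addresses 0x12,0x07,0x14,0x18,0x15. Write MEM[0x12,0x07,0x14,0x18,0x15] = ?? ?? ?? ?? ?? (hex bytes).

  after D0: wrote 5B at 0x13 = bf6faaff6e
  after D1: wrote 2B at 0x06 = 6d43
  after D2: wrote 2B at 0x17 = 6d43
query mem[0x12]=0x2a, mem[0x07]=0x43, mem[0x14]=0x6f, mem[0x18]=0x43, mem[0x15]=0xaa

MEM[0x12,0x07,0x14,0x18,0x15] = 2a 43 6f 43 aa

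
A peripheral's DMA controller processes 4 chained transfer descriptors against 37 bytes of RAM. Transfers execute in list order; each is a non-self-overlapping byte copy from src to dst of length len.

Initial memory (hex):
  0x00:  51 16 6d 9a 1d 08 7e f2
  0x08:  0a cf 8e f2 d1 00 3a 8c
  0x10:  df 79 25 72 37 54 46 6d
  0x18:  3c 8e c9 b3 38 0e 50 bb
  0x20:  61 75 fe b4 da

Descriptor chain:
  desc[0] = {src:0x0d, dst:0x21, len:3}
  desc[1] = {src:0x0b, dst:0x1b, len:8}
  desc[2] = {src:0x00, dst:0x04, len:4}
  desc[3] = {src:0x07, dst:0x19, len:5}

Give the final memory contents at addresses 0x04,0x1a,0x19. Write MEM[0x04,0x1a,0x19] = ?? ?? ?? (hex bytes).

#0 dst[0x21+3] := {0x00,0x3a,0x8c}
#1 dst[0x1b+8] := {0xf2,0xd1,0x00,0x3a,0x8c,0xdf,0x79,0x25}
#2 dst[0x04+4] := {0x51,0x16,0x6d,0x9a}
#3 dst[0x19+5] := {0x9a,0x0a,0xcf,0x8e,0xf2}
query mem[0x04]=0x51, mem[0x1a]=0x0a, mem[0x19]=0x9a

MEM[0x04,0x1a,0x19] = 51 0a 9a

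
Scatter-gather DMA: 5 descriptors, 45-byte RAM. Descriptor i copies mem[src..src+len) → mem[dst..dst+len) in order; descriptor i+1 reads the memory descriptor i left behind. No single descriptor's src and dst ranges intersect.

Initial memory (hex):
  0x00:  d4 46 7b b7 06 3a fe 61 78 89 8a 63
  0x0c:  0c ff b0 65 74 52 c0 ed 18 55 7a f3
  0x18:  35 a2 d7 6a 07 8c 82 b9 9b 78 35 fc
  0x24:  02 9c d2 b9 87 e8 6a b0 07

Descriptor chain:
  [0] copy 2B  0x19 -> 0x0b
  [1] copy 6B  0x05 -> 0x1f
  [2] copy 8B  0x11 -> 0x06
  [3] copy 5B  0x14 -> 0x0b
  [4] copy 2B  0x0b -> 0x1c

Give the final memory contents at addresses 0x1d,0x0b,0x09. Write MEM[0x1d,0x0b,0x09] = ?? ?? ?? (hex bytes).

  after D0: wrote 2B at 0x0b = a2d7
  after D1: wrote 6B at 0x1f = 3afe6178898a
  after D2: wrote 8B at 0x06 = 52c0ed18557af335
  after D3: wrote 5B at 0x0b = 18557af335
  after D4: wrote 2B at 0x1c = 1855
query mem[0x1d]=0x55, mem[0x0b]=0x18, mem[0x09]=0x18

MEM[0x1d,0x0b,0x09] = 55 18 18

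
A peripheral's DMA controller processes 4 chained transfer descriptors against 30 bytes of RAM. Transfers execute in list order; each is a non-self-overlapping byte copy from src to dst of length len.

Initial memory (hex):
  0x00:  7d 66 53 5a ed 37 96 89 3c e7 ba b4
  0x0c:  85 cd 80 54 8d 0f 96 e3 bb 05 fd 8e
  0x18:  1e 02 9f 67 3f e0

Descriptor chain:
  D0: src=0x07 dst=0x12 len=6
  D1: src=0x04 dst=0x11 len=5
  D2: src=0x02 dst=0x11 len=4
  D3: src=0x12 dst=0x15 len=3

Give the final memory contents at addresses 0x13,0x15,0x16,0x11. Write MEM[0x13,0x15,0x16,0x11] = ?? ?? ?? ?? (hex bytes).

MEM[0x13,0x15,0x16,0x11] = ed 5a ed 53

#0 dst[0x12+6] := {0x89,0x3c,0xe7,0xba,0xb4,0x85}
#1 dst[0x11+5] := {0xed,0x37,0x96,0x89,0x3c}
#2 dst[0x11+4] := {0x53,0x5a,0xed,0x37}
#3 dst[0x15+3] := {0x5a,0xed,0x37}
query mem[0x13]=0xed, mem[0x15]=0x5a, mem[0x16]=0xed, mem[0x11]=0x53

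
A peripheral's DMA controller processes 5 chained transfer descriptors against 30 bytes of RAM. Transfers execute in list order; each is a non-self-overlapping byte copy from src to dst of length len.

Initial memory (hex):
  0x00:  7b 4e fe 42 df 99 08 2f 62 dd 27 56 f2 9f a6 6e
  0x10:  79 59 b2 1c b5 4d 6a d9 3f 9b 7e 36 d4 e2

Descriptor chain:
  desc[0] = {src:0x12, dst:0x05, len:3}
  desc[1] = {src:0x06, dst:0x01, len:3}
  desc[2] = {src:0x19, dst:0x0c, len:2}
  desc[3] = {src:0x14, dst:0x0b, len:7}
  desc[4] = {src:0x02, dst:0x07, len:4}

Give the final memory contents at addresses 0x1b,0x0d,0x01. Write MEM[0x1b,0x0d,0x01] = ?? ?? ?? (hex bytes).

[0] 0x12->0x05 len=3 : b2 1c b5
[1] 0x06->0x01 len=3 : 1c b5 62
[2] 0x19->0x0c len=2 : 9b 7e
[3] 0x14->0x0b len=7 : b5 4d 6a d9 3f 9b 7e
[4] 0x02->0x07 len=4 : b5 62 df b2
query mem[0x1b]=0x36, mem[0x0d]=0x6a, mem[0x01]=0x1c

MEM[0x1b,0x0d,0x01] = 36 6a 1c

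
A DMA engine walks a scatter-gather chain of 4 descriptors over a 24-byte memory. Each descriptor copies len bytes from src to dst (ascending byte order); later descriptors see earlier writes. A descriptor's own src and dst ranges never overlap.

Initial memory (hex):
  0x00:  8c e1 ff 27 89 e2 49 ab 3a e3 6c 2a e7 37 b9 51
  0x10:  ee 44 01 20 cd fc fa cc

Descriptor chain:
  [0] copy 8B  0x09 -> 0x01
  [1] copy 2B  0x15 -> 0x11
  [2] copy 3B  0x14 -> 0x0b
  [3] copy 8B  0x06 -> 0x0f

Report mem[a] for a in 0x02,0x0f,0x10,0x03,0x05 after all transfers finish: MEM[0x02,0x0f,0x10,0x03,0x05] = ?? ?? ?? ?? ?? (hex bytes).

MEM[0x02,0x0f,0x10,0x03,0x05] = 6c b9 51 2a 37

[0] 0x09->0x01 len=8 : e3 6c 2a e7 37 b9 51 ee
[1] 0x15->0x11 len=2 : fc fa
[2] 0x14->0x0b len=3 : cd fc fa
[3] 0x06->0x0f len=8 : b9 51 ee e3 6c cd fc fa
query mem[0x02]=0x6c, mem[0x0f]=0xb9, mem[0x10]=0x51, mem[0x03]=0x2a, mem[0x05]=0x37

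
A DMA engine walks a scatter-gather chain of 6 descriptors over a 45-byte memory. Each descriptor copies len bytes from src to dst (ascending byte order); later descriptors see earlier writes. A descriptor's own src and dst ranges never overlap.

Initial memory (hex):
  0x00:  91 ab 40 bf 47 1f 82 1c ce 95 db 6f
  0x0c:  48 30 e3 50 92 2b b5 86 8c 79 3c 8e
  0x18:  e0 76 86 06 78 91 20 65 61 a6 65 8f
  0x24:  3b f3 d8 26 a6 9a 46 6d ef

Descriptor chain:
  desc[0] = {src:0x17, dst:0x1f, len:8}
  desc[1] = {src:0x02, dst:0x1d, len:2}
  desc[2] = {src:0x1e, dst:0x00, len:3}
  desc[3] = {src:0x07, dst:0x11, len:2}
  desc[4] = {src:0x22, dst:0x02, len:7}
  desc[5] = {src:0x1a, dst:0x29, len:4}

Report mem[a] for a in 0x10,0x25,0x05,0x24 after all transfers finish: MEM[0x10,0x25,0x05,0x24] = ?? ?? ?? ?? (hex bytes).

  after D0: wrote 8B at 0x1f = 8ee0768606789120
  after D1: wrote 2B at 0x1d = 40bf
  after D2: wrote 3B at 0x00 = bf8ee0
  after D3: wrote 2B at 0x11 = 1cce
  after D4: wrote 7B at 0x02 = 860678912026a6
  after D5: wrote 4B at 0x29 = 86067840
query mem[0x10]=0x92, mem[0x25]=0x91, mem[0x05]=0x91, mem[0x24]=0x78

MEM[0x10,0x25,0x05,0x24] = 92 91 91 78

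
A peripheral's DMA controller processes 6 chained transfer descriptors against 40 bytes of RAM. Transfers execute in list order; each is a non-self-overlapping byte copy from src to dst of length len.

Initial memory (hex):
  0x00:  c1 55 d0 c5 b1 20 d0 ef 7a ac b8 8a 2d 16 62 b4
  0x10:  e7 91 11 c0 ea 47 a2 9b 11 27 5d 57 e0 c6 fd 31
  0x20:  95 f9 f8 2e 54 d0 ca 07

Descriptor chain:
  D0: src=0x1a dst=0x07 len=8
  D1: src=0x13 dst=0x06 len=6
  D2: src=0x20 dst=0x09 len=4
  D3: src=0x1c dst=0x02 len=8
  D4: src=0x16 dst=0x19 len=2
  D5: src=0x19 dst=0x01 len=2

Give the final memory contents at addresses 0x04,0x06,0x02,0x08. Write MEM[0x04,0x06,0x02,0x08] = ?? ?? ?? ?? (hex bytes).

D0: mem[0x07..0x0e] <- [5d 57 e0 c6 fd 31 95 f9]
D1: mem[0x06..0x0b] <- [c0 ea 47 a2 9b 11]
D2: mem[0x09..0x0c] <- [95 f9 f8 2e]
D3: mem[0x02..0x09] <- [e0 c6 fd 31 95 f9 f8 2e]
D4: mem[0x19..0x1a] <- [a2 9b]
D5: mem[0x01..0x02] <- [a2 9b]
query mem[0x04]=0xfd, mem[0x06]=0x95, mem[0x02]=0x9b, mem[0x08]=0xf8

MEM[0x04,0x06,0x02,0x08] = fd 95 9b f8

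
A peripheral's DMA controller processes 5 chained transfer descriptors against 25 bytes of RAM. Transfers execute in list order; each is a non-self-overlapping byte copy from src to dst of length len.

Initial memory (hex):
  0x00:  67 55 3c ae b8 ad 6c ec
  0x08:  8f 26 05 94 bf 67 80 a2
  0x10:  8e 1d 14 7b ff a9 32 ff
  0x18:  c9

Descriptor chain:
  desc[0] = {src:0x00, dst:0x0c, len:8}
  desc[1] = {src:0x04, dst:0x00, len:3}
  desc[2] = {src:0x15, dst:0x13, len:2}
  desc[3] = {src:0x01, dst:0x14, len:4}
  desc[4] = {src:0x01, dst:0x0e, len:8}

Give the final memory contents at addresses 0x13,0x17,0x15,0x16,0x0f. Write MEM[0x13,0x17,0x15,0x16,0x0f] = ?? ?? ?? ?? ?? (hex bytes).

D0: mem[0x0c..0x13] <- [67 55 3c ae b8 ad 6c ec]
D1: mem[0x00..0x02] <- [b8 ad 6c]
D2: mem[0x13..0x14] <- [a9 32]
D3: mem[0x14..0x17] <- [ad 6c ae b8]
D4: mem[0x0e..0x15] <- [ad 6c ae b8 ad 6c ec 8f]
query mem[0x13]=0x6c, mem[0x17]=0xb8, mem[0x15]=0x8f, mem[0x16]=0xae, mem[0x0f]=0x6c

MEM[0x13,0x17,0x15,0x16,0x0f] = 6c b8 8f ae 6c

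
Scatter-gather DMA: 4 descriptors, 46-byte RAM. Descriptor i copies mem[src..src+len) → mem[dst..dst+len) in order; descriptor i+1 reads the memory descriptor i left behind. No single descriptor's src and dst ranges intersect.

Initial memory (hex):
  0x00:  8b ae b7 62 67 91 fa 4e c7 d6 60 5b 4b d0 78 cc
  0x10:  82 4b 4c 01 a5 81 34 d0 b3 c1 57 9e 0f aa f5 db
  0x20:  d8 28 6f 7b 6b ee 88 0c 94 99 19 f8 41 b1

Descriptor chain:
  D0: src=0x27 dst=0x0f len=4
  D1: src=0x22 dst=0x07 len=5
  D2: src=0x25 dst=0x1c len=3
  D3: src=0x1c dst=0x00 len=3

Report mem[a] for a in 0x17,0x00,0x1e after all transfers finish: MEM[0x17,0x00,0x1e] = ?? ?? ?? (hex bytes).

MEM[0x17,0x00,0x1e] = d0 ee 0c

D0: mem[0x0f..0x12] <- [0c 94 99 19]
D1: mem[0x07..0x0b] <- [6f 7b 6b ee 88]
D2: mem[0x1c..0x1e] <- [ee 88 0c]
D3: mem[0x00..0x02] <- [ee 88 0c]
query mem[0x17]=0xd0, mem[0x00]=0xee, mem[0x1e]=0x0c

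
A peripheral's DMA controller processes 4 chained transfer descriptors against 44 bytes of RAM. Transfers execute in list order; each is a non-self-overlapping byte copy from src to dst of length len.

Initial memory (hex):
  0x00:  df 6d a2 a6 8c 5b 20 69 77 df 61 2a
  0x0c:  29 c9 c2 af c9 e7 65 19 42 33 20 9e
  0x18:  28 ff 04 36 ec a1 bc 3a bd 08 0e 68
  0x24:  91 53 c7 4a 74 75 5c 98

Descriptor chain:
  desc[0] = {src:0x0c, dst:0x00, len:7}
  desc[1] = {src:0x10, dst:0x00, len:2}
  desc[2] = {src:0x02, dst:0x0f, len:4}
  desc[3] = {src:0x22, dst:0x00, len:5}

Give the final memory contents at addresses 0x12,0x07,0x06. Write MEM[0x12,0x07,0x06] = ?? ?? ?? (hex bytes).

MEM[0x12,0x07,0x06] = e7 69 65

[0] 0x0c->0x00 len=7 : 29 c9 c2 af c9 e7 65
[1] 0x10->0x00 len=2 : c9 e7
[2] 0x02->0x0f len=4 : c2 af c9 e7
[3] 0x22->0x00 len=5 : 0e 68 91 53 c7
query mem[0x12]=0xe7, mem[0x07]=0x69, mem[0x06]=0x65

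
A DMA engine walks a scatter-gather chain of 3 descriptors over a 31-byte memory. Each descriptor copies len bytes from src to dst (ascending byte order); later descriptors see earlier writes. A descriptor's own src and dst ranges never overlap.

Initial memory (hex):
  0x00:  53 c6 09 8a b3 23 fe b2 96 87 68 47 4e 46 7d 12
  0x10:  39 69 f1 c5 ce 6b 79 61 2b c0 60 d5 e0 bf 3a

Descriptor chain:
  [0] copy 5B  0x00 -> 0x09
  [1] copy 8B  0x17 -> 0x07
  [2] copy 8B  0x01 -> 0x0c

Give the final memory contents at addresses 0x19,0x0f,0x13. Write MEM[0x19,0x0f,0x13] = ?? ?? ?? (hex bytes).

[0] 0x00->0x09 len=5 : 53 c6 09 8a b3
[1] 0x17->0x07 len=8 : 61 2b c0 60 d5 e0 bf 3a
[2] 0x01->0x0c len=8 : c6 09 8a b3 23 fe 61 2b
query mem[0x19]=0xc0, mem[0x0f]=0xb3, mem[0x13]=0x2b

MEM[0x19,0x0f,0x13] = c0 b3 2b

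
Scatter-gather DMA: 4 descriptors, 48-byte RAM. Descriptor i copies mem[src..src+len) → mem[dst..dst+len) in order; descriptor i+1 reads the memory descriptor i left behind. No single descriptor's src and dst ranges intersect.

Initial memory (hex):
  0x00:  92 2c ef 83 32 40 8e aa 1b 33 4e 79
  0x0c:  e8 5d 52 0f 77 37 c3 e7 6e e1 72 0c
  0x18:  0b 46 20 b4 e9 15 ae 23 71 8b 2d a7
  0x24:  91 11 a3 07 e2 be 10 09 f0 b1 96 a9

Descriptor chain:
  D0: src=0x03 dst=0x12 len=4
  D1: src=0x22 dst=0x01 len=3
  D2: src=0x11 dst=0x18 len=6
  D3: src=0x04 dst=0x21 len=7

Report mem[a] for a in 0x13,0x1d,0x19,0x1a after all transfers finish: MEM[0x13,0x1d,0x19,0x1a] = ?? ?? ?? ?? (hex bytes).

[0] 0x03->0x12 len=4 : 83 32 40 8e
[1] 0x22->0x01 len=3 : 2d a7 91
[2] 0x11->0x18 len=6 : 37 83 32 40 8e 72
[3] 0x04->0x21 len=7 : 32 40 8e aa 1b 33 4e
query mem[0x13]=0x32, mem[0x1d]=0x72, mem[0x19]=0x83, mem[0x1a]=0x32

MEM[0x13,0x1d,0x19,0x1a] = 32 72 83 32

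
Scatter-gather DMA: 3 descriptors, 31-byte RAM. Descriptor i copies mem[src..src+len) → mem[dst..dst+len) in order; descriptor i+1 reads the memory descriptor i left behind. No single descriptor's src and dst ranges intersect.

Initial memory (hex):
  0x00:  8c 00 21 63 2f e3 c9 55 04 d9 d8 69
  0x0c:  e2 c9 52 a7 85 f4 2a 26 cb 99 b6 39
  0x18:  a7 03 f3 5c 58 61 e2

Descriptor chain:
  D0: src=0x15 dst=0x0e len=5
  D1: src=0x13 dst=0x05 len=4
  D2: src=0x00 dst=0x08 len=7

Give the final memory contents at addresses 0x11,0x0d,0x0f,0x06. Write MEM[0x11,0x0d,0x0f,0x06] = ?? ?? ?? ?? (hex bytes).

MEM[0x11,0x0d,0x0f,0x06] = a7 26 b6 cb

#0 dst[0x0e+5] := {0x99,0xb6,0x39,0xa7,0x03}
#1 dst[0x05+4] := {0x26,0xcb,0x99,0xb6}
#2 dst[0x08+7] := {0x8c,0x00,0x21,0x63,0x2f,0x26,0xcb}
query mem[0x11]=0xa7, mem[0x0d]=0x26, mem[0x0f]=0xb6, mem[0x06]=0xcb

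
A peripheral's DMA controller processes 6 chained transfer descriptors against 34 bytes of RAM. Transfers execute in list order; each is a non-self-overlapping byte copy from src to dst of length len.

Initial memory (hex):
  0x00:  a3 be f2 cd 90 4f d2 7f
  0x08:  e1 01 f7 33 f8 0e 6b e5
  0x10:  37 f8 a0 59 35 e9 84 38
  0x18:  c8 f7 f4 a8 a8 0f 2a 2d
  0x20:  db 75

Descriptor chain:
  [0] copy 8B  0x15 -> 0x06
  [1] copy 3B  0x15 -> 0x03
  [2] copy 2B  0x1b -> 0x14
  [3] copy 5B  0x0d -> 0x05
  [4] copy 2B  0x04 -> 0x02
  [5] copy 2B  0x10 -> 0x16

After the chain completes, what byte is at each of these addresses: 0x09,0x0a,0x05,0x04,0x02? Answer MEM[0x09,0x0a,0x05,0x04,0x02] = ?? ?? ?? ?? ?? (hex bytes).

MEM[0x09,0x0a,0x05,0x04,0x02] = f8 f7 a8 84 84

#0 dst[0x06+8] := {0xe9,0x84,0x38,0xc8,0xf7,0xf4,0xa8,0xa8}
#1 dst[0x03+3] := {0xe9,0x84,0x38}
#2 dst[0x14+2] := {0xa8,0xa8}
#3 dst[0x05+5] := {0xa8,0x6b,0xe5,0x37,0xf8}
#4 dst[0x02+2] := {0x84,0xa8}
#5 dst[0x16+2] := {0x37,0xf8}
query mem[0x09]=0xf8, mem[0x0a]=0xf7, mem[0x05]=0xa8, mem[0x04]=0x84, mem[0x02]=0x84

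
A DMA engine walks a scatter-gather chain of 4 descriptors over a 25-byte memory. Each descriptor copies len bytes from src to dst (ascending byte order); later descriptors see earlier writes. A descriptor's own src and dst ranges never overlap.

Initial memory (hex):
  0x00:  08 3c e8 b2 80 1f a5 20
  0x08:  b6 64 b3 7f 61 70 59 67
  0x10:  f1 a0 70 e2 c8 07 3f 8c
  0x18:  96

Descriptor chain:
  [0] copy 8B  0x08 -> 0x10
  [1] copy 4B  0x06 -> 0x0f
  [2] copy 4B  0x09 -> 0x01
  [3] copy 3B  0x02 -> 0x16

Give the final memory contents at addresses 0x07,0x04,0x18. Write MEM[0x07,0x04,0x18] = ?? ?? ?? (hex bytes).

D0: mem[0x10..0x17] <- [b6 64 b3 7f 61 70 59 67]
D1: mem[0x0f..0x12] <- [a5 20 b6 64]
D2: mem[0x01..0x04] <- [64 b3 7f 61]
D3: mem[0x16..0x18] <- [b3 7f 61]
query mem[0x07]=0x20, mem[0x04]=0x61, mem[0x18]=0x61

MEM[0x07,0x04,0x18] = 20 61 61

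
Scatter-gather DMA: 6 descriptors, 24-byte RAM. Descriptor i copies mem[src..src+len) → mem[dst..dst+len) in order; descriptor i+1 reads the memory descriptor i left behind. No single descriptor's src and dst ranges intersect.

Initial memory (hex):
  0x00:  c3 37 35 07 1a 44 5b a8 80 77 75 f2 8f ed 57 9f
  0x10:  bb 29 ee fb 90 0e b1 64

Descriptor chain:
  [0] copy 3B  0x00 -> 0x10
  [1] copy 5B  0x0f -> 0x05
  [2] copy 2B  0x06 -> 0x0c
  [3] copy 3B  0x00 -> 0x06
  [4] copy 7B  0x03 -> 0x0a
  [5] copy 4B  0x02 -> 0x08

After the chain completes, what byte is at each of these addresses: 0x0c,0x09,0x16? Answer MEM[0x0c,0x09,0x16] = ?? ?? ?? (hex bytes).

  after D0: wrote 3B at 0x10 = c33735
  after D1: wrote 5B at 0x05 = 9fc33735fb
  after D2: wrote 2B at 0x0c = c337
  after D3: wrote 3B at 0x06 = c33735
  after D4: wrote 7B at 0x0a = 071a9fc33735fb
  after D5: wrote 4B at 0x08 = 35071a9f
query mem[0x0c]=0x9f, mem[0x09]=0x07, mem[0x16]=0xb1

MEM[0x0c,0x09,0x16] = 9f 07 b1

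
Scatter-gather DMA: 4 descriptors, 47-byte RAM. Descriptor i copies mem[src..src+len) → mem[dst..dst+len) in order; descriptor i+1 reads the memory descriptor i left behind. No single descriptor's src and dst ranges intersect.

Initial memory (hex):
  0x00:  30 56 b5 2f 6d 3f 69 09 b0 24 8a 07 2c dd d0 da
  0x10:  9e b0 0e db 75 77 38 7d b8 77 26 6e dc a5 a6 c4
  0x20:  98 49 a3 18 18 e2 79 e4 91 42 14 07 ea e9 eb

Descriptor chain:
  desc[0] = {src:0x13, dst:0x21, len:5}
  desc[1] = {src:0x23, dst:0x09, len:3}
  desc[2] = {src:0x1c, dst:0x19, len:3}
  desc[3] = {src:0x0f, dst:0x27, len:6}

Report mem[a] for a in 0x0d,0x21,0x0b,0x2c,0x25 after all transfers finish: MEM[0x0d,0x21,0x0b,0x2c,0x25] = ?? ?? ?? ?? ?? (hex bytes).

#0 dst[0x21+5] := {0xdb,0x75,0x77,0x38,0x7d}
#1 dst[0x09+3] := {0x77,0x38,0x7d}
#2 dst[0x19+3] := {0xdc,0xa5,0xa6}
#3 dst[0x27+6] := {0xda,0x9e,0xb0,0x0e,0xdb,0x75}
query mem[0x0d]=0xdd, mem[0x21]=0xdb, mem[0x0b]=0x7d, mem[0x2c]=0x75, mem[0x25]=0x7d

MEM[0x0d,0x21,0x0b,0x2c,0x25] = dd db 7d 75 7d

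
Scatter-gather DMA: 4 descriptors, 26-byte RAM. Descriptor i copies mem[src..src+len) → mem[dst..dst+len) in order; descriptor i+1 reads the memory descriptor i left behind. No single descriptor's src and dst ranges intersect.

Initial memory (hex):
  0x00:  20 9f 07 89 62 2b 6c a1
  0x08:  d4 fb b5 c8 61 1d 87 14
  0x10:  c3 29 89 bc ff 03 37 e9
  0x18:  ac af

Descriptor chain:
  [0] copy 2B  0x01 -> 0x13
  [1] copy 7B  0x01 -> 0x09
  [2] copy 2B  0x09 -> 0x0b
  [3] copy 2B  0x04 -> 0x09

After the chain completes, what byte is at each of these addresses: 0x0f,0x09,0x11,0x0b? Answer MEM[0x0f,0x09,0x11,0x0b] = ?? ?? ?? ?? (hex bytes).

[0] 0x01->0x13 len=2 : 9f 07
[1] 0x01->0x09 len=7 : 9f 07 89 62 2b 6c a1
[2] 0x09->0x0b len=2 : 9f 07
[3] 0x04->0x09 len=2 : 62 2b
query mem[0x0f]=0xa1, mem[0x09]=0x62, mem[0x11]=0x29, mem[0x0b]=0x9f

MEM[0x0f,0x09,0x11,0x0b] = a1 62 29 9f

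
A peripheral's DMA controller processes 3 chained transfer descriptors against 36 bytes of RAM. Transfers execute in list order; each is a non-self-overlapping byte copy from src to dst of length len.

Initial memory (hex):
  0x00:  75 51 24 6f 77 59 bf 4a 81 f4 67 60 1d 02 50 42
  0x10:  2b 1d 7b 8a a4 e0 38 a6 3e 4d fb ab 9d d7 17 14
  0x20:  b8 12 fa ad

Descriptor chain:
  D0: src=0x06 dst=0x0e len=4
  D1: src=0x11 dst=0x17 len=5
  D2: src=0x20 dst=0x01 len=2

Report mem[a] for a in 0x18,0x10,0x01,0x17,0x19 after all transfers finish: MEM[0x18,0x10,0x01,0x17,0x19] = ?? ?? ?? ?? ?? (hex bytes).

#0 dst[0x0e+4] := {0xbf,0x4a,0x81,0xf4}
#1 dst[0x17+5] := {0xf4,0x7b,0x8a,0xa4,0xe0}
#2 dst[0x01+2] := {0xb8,0x12}
query mem[0x18]=0x7b, mem[0x10]=0x81, mem[0x01]=0xb8, mem[0x17]=0xf4, mem[0x19]=0x8a

MEM[0x18,0x10,0x01,0x17,0x19] = 7b 81 b8 f4 8a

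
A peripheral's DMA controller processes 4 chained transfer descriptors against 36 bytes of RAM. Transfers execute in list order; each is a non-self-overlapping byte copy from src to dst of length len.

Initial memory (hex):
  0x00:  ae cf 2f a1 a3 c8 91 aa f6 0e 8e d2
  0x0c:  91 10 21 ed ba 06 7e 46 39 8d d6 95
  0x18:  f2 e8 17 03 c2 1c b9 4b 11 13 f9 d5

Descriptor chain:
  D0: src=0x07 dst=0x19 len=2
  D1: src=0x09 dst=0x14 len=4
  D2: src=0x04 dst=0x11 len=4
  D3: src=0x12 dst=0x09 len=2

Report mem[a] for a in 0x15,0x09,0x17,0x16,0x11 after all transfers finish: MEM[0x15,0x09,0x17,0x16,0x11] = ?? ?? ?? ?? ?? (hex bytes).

D0: mem[0x19..0x1a] <- [aa f6]
D1: mem[0x14..0x17] <- [0e 8e d2 91]
D2: mem[0x11..0x14] <- [a3 c8 91 aa]
D3: mem[0x09..0x0a] <- [c8 91]
query mem[0x15]=0x8e, mem[0x09]=0xc8, mem[0x17]=0x91, mem[0x16]=0xd2, mem[0x11]=0xa3

MEM[0x15,0x09,0x17,0x16,0x11] = 8e c8 91 d2 a3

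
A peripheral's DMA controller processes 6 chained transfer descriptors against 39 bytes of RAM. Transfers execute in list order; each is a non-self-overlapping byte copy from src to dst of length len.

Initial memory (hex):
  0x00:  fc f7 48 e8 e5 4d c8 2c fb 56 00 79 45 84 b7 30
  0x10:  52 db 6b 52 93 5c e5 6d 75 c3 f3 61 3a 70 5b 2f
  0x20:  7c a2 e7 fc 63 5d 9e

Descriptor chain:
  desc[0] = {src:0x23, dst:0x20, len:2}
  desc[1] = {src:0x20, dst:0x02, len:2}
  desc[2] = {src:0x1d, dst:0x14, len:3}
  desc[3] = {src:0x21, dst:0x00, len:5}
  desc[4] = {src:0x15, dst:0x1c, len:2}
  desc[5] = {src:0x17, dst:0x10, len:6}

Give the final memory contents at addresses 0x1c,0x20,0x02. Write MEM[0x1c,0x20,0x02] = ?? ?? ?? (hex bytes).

#0 dst[0x20+2] := {0xfc,0x63}
#1 dst[0x02+2] := {0xfc,0x63}
#2 dst[0x14+3] := {0x70,0x5b,0x2f}
#3 dst[0x00+5] := {0x63,0xe7,0xfc,0x63,0x5d}
#4 dst[0x1c+2] := {0x5b,0x2f}
#5 dst[0x10+6] := {0x6d,0x75,0xc3,0xf3,0x61,0x5b}
query mem[0x1c]=0x5b, mem[0x20]=0xfc, mem[0x02]=0xfc

MEM[0x1c,0x20,0x02] = 5b fc fc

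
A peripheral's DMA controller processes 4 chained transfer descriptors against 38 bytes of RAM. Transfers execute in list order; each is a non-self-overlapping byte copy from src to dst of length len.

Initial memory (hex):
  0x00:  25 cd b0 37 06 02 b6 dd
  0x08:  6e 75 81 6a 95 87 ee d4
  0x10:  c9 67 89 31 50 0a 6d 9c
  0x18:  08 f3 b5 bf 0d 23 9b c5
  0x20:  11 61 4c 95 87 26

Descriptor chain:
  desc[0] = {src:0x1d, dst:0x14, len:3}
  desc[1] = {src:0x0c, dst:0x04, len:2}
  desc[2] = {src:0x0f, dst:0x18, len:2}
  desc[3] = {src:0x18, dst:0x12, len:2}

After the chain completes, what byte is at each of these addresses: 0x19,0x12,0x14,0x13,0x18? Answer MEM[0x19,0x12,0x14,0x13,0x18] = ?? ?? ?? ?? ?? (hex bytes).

MEM[0x19,0x12,0x14,0x13,0x18] = c9 d4 23 c9 d4

[0] 0x1d->0x14 len=3 : 23 9b c5
[1] 0x0c->0x04 len=2 : 95 87
[2] 0x0f->0x18 len=2 : d4 c9
[3] 0x18->0x12 len=2 : d4 c9
query mem[0x19]=0xc9, mem[0x12]=0xd4, mem[0x14]=0x23, mem[0x13]=0xc9, mem[0x18]=0xd4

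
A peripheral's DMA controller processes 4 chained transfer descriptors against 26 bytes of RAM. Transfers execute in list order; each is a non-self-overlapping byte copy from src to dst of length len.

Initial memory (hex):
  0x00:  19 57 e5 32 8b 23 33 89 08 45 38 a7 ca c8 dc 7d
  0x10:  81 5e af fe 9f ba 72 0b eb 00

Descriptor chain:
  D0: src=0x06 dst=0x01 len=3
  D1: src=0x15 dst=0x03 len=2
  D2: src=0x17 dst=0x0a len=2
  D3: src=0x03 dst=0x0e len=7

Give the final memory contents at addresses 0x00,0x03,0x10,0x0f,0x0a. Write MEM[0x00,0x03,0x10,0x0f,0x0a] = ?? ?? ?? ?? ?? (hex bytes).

  after D0: wrote 3B at 0x01 = 338908
  after D1: wrote 2B at 0x03 = ba72
  after D2: wrote 2B at 0x0a = 0beb
  after D3: wrote 7B at 0x0e = ba722333890845
query mem[0x00]=0x19, mem[0x03]=0xba, mem[0x10]=0x23, mem[0x0f]=0x72, mem[0x0a]=0x0b

MEM[0x00,0x03,0x10,0x0f,0x0a] = 19 ba 23 72 0b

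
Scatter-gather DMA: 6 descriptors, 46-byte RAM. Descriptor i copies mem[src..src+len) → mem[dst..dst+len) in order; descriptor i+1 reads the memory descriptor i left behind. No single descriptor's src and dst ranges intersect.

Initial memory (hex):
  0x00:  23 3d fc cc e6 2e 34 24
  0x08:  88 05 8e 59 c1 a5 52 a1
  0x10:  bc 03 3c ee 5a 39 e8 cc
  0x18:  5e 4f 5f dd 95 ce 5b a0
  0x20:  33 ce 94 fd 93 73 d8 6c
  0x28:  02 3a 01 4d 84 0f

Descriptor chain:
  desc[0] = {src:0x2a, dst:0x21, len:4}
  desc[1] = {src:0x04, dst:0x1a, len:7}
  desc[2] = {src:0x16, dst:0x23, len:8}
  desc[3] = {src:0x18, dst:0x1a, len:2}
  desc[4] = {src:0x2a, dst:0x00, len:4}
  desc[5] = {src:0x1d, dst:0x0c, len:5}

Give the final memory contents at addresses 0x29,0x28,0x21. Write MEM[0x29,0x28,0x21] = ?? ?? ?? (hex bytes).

D0: mem[0x21..0x24] <- [01 4d 84 0f]
D1: mem[0x1a..0x20] <- [e6 2e 34 24 88 05 8e]
D2: mem[0x23..0x2a] <- [e8 cc 5e 4f e6 2e 34 24]
D3: mem[0x1a..0x1b] <- [5e 4f]
D4: mem[0x00..0x03] <- [24 4d 84 0f]
D5: mem[0x0c..0x10] <- [24 88 05 8e 01]
query mem[0x29]=0x34, mem[0x28]=0x2e, mem[0x21]=0x01

MEM[0x29,0x28,0x21] = 34 2e 01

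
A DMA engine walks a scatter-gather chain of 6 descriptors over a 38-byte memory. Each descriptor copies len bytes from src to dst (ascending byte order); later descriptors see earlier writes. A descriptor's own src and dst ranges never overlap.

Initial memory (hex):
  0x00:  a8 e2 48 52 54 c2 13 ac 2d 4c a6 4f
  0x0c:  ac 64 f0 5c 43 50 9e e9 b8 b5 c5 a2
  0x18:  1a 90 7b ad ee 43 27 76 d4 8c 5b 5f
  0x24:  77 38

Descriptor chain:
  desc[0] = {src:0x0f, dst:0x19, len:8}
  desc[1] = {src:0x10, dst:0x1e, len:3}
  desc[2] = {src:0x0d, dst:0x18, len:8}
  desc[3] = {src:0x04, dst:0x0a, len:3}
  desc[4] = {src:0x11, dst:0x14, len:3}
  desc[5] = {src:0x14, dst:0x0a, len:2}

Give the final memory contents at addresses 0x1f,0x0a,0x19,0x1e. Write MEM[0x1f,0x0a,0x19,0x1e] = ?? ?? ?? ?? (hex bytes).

  after D0: wrote 8B at 0x19 = 5c43509ee9b8b5c5
  after D1: wrote 3B at 0x1e = 43509e
  after D2: wrote 8B at 0x18 = 64f05c43509ee9b8
  after D3: wrote 3B at 0x0a = 54c213
  after D4: wrote 3B at 0x14 = 509ee9
  after D5: wrote 2B at 0x0a = 509e
query mem[0x1f]=0xb8, mem[0x0a]=0x50, mem[0x19]=0xf0, mem[0x1e]=0xe9

MEM[0x1f,0x0a,0x19,0x1e] = b8 50 f0 e9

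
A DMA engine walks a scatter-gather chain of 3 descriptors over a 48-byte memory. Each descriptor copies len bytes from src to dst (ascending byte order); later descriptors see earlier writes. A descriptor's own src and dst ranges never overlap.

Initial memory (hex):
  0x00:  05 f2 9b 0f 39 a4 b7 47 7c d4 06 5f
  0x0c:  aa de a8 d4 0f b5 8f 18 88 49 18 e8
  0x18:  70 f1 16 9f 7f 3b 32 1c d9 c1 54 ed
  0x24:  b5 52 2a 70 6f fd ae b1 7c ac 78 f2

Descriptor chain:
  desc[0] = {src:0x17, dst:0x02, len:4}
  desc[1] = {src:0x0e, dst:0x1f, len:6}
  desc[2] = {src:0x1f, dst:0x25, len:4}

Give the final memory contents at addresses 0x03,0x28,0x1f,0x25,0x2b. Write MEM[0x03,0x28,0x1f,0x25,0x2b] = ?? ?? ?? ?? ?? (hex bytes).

D0: mem[0x02..0x05] <- [e8 70 f1 16]
D1: mem[0x1f..0x24] <- [a8 d4 0f b5 8f 18]
D2: mem[0x25..0x28] <- [a8 d4 0f b5]
query mem[0x03]=0x70, mem[0x28]=0xb5, mem[0x1f]=0xa8, mem[0x25]=0xa8, mem[0x2b]=0xb1

MEM[0x03,0x28,0x1f,0x25,0x2b] = 70 b5 a8 a8 b1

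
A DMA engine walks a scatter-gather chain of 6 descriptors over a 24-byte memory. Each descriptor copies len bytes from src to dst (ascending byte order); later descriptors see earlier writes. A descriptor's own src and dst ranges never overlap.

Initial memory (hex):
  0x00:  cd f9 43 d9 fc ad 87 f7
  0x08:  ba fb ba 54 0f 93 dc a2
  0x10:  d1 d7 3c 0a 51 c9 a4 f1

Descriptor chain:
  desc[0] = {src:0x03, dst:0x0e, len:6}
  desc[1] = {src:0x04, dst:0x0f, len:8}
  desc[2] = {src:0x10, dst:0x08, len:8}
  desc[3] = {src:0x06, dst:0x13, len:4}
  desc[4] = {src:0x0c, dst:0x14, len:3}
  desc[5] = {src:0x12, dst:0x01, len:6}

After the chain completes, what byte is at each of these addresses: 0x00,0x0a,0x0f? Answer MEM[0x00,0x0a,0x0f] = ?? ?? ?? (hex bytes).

D0: mem[0x0e..0x13] <- [d9 fc ad 87 f7 ba]
D1: mem[0x0f..0x16] <- [fc ad 87 f7 ba fb ba 54]
D2: mem[0x08..0x0f] <- [ad 87 f7 ba fb ba 54 f1]
D3: mem[0x13..0x16] <- [87 f7 ad 87]
D4: mem[0x14..0x16] <- [fb ba 54]
D5: mem[0x01..0x06] <- [f7 87 fb ba 54 f1]
query mem[0x00]=0xcd, mem[0x0a]=0xf7, mem[0x0f]=0xf1

MEM[0x00,0x0a,0x0f] = cd f7 f1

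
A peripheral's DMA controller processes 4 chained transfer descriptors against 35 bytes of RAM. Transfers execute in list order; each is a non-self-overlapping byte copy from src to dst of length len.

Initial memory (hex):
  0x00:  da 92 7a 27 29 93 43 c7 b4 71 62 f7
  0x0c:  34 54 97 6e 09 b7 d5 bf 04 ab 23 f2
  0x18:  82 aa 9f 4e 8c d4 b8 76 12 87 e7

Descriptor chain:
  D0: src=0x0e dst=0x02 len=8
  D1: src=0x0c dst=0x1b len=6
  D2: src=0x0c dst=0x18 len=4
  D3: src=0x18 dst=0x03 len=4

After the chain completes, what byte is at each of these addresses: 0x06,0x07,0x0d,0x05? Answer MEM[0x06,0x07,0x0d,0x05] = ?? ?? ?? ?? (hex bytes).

MEM[0x06,0x07,0x0d,0x05] = 6e bf 54 97

  after D0: wrote 8B at 0x02 = 976e09b7d5bf04ab
  after D1: wrote 6B at 0x1b = 3454976e09b7
  after D2: wrote 4B at 0x18 = 3454976e
  after D3: wrote 4B at 0x03 = 3454976e
query mem[0x06]=0x6e, mem[0x07]=0xbf, mem[0x0d]=0x54, mem[0x05]=0x97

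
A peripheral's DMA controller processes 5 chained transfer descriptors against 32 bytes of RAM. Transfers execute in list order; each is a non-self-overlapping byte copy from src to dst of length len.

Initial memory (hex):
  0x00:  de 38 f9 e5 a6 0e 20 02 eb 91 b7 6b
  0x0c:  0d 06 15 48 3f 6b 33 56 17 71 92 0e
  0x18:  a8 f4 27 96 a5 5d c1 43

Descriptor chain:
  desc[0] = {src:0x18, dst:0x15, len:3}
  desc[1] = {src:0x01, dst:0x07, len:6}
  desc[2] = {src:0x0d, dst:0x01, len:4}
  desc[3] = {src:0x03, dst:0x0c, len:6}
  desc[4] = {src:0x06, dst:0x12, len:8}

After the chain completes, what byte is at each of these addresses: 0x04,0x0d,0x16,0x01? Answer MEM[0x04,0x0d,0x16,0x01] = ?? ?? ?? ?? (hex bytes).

MEM[0x04,0x0d,0x16,0x01] = 3f 3f a6 06

D0: mem[0x15..0x17] <- [a8 f4 27]
D1: mem[0x07..0x0c] <- [38 f9 e5 a6 0e 20]
D2: mem[0x01..0x04] <- [06 15 48 3f]
D3: mem[0x0c..0x11] <- [48 3f 0e 20 38 f9]
D4: mem[0x12..0x19] <- [20 38 f9 e5 a6 0e 48 3f]
query mem[0x04]=0x3f, mem[0x0d]=0x3f, mem[0x16]=0xa6, mem[0x01]=0x06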